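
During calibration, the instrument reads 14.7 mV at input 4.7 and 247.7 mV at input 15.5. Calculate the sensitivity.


Sensitivity = (y2 - y1) / (x2 - x1).
S = (247.7 - 14.7) / (15.5 - 4.7)
S = 233.0 / 10.8
S = 21.5741 mV/unit

21.5741 mV/unit


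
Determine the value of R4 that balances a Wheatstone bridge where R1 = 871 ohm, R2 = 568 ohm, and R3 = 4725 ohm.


At balance: R1*R4 = R2*R3, so R4 = R2*R3/R1.
R4 = 568 * 4725 / 871
R4 = 2683800 / 871
R4 = 3081.29 ohm

3081.29 ohm


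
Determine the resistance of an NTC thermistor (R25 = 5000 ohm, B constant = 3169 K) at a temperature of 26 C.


NTC thermistor equation: Rt = R25 * exp(B * (1/T - 1/T25)).
T in Kelvin: 299.15 K, T25 = 298.15 K
1/T - 1/T25 = 1/299.15 - 1/298.15 = -1.121e-05
B * (1/T - 1/T25) = 3169 * -1.121e-05 = -0.0355
Rt = 5000 * exp(-0.0355) = 4825.5 ohm

4825.5 ohm


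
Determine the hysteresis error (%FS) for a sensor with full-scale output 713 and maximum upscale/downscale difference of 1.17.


Hysteresis = (max difference / full scale) * 100%.
H = (1.17 / 713) * 100
H = 0.164 %FS

0.164 %FS


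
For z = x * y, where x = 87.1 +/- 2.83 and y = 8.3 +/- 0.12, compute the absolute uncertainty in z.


For a product z = x*y, the relative uncertainty is:
uz/z = sqrt((ux/x)^2 + (uy/y)^2)
Relative uncertainties: ux/x = 2.83/87.1 = 0.032491
uy/y = 0.12/8.3 = 0.014458
z = 87.1 * 8.3 = 722.9
uz = 722.9 * sqrt(0.032491^2 + 0.014458^2) = 25.709

25.709


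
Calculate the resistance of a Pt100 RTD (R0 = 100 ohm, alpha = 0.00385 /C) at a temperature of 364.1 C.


The RTD equation: Rt = R0 * (1 + alpha * T).
Rt = 100 * (1 + 0.00385 * 364.1)
Rt = 100 * (1 + 1.401785)
Rt = 100 * 2.401785
Rt = 240.179 ohm

240.179 ohm


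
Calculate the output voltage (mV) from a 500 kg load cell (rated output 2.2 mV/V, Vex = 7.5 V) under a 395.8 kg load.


Vout = rated_output * Vex * (load / capacity).
Vout = 2.2 * 7.5 * (395.8 / 500)
Vout = 2.2 * 7.5 * 0.7916
Vout = 13.061 mV

13.061 mV


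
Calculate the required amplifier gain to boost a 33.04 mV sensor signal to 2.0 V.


Gain = Vout / Vin (converting to same units).
G = 2.0 V / 33.04 mV
G = 2000.0 mV / 33.04 mV
G = 60.53

60.53


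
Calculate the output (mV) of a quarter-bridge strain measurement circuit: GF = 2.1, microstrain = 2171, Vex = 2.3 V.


Quarter bridge output: Vout = (GF * epsilon * Vex) / 4.
Vout = (2.1 * 2171e-6 * 2.3) / 4
Vout = 0.01048593 / 4 V
Vout = 0.00262148 V = 2.6215 mV

2.6215 mV


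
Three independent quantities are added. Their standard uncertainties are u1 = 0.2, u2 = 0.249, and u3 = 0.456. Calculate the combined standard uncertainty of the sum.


For a sum of independent quantities, uc = sqrt(u1^2 + u2^2 + u3^2).
uc = sqrt(0.2^2 + 0.249^2 + 0.456^2)
uc = sqrt(0.04 + 0.062001 + 0.207936)
uc = 0.5567

0.5567


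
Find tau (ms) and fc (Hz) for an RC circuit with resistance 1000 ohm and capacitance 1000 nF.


Time constant: tau = R * C.
tau = 1000 * 1.00e-06 = 0.001 s
tau = 1.0 ms
Cutoff frequency: fc = 1 / (2*pi*R*C).
fc = 1 / (2*pi*0.001) = 159.15 Hz

tau = 1.0 ms, fc = 159.15 Hz


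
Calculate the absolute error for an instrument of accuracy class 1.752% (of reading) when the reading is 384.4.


Absolute error = (accuracy% / 100) * reading.
Error = (1.752 / 100) * 384.4
Error = 0.01752 * 384.4
Error = 6.7347

6.7347


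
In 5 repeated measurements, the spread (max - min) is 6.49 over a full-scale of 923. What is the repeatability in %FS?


Repeatability = (spread / full scale) * 100%.
R = (6.49 / 923) * 100
R = 0.703 %FS

0.703 %FS


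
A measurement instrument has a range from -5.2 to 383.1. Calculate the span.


Span = upper range - lower range.
Span = 383.1 - (-5.2)
Span = 388.3

388.3


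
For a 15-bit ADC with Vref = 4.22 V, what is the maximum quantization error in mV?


The maximum quantization error is +/- LSB/2.
LSB = Vref / 2^n = 4.22 / 32768 = 0.00012878 V
Max error = LSB / 2 = 0.00012878 / 2 = 6.439e-05 V
Max error = 0.0644 mV

0.0644 mV


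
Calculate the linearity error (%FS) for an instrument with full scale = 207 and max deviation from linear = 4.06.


Linearity error = (max deviation / full scale) * 100%.
Linearity = (4.06 / 207) * 100
Linearity = 1.961 %FS

1.961 %FS


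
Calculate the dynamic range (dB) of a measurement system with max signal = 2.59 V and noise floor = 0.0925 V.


Dynamic range = 20 * log10(Vmax / Vnoise).
DR = 20 * log10(2.59 / 0.0925)
DR = 20 * log10(28.0)
DR = 28.94 dB

28.94 dB


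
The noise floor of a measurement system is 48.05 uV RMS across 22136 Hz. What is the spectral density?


Noise spectral density = Vrms / sqrt(BW).
NSD = 48.05 / sqrt(22136)
NSD = 48.05 / 148.7817
NSD = 0.323 uV/sqrt(Hz)

0.323 uV/sqrt(Hz)


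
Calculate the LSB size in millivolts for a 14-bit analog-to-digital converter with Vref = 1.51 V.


The resolution (LSB) of an ADC is Vref / 2^n.
LSB = 1.51 / 2^14
LSB = 1.51 / 16384
LSB = 9.216e-05 V = 0.09216309 mV

0.09216309 mV


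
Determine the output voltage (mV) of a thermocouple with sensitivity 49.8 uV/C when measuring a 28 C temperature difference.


The thermocouple output V = sensitivity * dT.
V = 49.8 uV/C * 28 C
V = 1394.4 uV
V = 1.394 mV

1.394 mV


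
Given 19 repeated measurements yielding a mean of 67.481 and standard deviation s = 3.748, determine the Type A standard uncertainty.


The standard uncertainty for Type A evaluation is u = s / sqrt(n).
u = 3.748 / sqrt(19)
u = 3.748 / 4.3589
u = 0.8599

0.8599


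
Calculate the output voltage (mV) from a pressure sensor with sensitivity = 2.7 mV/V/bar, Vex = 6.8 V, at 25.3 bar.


Output = sensitivity * Vex * P.
Vout = 2.7 * 6.8 * 25.3
Vout = 18.36 * 25.3
Vout = 464.51 mV

464.51 mV


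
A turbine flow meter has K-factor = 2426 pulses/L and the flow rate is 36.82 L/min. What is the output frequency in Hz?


Frequency = K * Q / 60 (converting L/min to L/s).
f = 2426 * 36.82 / 60
f = 89325.32 / 60
f = 1488.76 Hz

1488.76 Hz


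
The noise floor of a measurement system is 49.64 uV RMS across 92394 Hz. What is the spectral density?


Noise spectral density = Vrms / sqrt(BW).
NSD = 49.64 / sqrt(92394)
NSD = 49.64 / 303.9638
NSD = 0.1633 uV/sqrt(Hz)

0.1633 uV/sqrt(Hz)


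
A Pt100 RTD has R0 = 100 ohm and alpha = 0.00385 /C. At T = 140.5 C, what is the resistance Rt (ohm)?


The RTD equation: Rt = R0 * (1 + alpha * T).
Rt = 100 * (1 + 0.00385 * 140.5)
Rt = 100 * (1 + 0.540925)
Rt = 100 * 1.540925
Rt = 154.093 ohm

154.093 ohm


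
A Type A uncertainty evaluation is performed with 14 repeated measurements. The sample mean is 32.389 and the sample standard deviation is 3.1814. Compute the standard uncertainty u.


The standard uncertainty for Type A evaluation is u = s / sqrt(n).
u = 3.1814 / sqrt(14)
u = 3.1814 / 3.7417
u = 0.8503

0.8503


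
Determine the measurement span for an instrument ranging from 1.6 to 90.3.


Span = upper range - lower range.
Span = 90.3 - (1.6)
Span = 88.7

88.7


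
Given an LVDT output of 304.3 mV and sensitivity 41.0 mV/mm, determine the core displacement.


Displacement = Vout / sensitivity.
d = 304.3 / 41.0
d = 7.422 mm

7.422 mm


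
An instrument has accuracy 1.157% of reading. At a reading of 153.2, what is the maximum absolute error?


Absolute error = (accuracy% / 100) * reading.
Error = (1.157 / 100) * 153.2
Error = 0.01157 * 153.2
Error = 1.7725

1.7725


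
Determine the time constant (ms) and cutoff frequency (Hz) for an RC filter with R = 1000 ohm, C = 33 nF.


Time constant: tau = R * C.
tau = 1000 * 3.30e-08 = 3.3e-05 s
tau = 0.033 ms
Cutoff frequency: fc = 1 / (2*pi*R*C).
fc = 1 / (2*pi*3.3e-05) = 4822.88 Hz

tau = 0.033 ms, fc = 4822.88 Hz


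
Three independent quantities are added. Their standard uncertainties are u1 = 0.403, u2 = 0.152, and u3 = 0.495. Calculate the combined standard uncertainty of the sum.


For a sum of independent quantities, uc = sqrt(u1^2 + u2^2 + u3^2).
uc = sqrt(0.403^2 + 0.152^2 + 0.495^2)
uc = sqrt(0.162409 + 0.023104 + 0.245025)
uc = 0.6562

0.6562


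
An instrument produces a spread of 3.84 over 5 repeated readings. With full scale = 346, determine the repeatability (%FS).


Repeatability = (spread / full scale) * 100%.
R = (3.84 / 346) * 100
R = 1.11 %FS

1.11 %FS


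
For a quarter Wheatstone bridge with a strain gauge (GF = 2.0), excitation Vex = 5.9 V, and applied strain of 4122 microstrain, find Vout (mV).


Quarter bridge output: Vout = (GF * epsilon * Vex) / 4.
Vout = (2.0 * 4122e-6 * 5.9) / 4
Vout = 0.0486396 / 4 V
Vout = 0.0121599 V = 12.1599 mV

12.1599 mV


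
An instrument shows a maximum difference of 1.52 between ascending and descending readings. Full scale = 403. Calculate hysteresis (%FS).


Hysteresis = (max difference / full scale) * 100%.
H = (1.52 / 403) * 100
H = 0.377 %FS

0.377 %FS


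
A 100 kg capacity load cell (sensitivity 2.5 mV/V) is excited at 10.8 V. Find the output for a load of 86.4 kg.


Vout = rated_output * Vex * (load / capacity).
Vout = 2.5 * 10.8 * (86.4 / 100)
Vout = 2.5 * 10.8 * 0.864
Vout = 23.328 mV

23.328 mV


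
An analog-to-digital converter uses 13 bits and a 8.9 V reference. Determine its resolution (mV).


The resolution (LSB) of an ADC is Vref / 2^n.
LSB = 8.9 / 2^13
LSB = 8.9 / 8192
LSB = 0.00108643 V = 1.08642578 mV

1.08642578 mV


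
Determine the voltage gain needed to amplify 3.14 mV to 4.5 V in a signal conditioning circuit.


Gain = Vout / Vin (converting to same units).
G = 4.5 V / 3.14 mV
G = 4500.0 mV / 3.14 mV
G = 1433.12

1433.12


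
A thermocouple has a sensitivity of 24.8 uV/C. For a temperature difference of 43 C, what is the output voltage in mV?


The thermocouple output V = sensitivity * dT.
V = 24.8 uV/C * 43 C
V = 1066.4 uV
V = 1.066 mV

1.066 mV


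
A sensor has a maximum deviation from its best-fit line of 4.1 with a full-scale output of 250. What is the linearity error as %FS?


Linearity error = (max deviation / full scale) * 100%.
Linearity = (4.1 / 250) * 100
Linearity = 1.64 %FS

1.64 %FS


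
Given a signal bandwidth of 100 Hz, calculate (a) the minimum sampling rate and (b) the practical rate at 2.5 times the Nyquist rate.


By Nyquist theorem, fs_min = 2 * fmax.
fs_min = 2 * 100 = 200 Hz
Practical rate = 2.5 * fs_min = 2.5 * 200 = 500 Hz

fs_min = 200 Hz, fs_practical = 500 Hz


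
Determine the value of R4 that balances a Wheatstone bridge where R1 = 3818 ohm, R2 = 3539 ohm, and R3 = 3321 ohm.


At balance: R1*R4 = R2*R3, so R4 = R2*R3/R1.
R4 = 3539 * 3321 / 3818
R4 = 11753019 / 3818
R4 = 3078.32 ohm

3078.32 ohm


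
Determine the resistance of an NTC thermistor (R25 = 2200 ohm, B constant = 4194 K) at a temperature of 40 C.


NTC thermistor equation: Rt = R25 * exp(B * (1/T - 1/T25)).
T in Kelvin: 313.15 K, T25 = 298.15 K
1/T - 1/T25 = 1/313.15 - 1/298.15 = -0.00016066
B * (1/T - 1/T25) = 4194 * -0.00016066 = -0.6738
Rt = 2200 * exp(-0.6738) = 1121.5 ohm

1121.5 ohm


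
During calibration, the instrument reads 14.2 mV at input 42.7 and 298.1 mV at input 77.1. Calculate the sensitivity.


Sensitivity = (y2 - y1) / (x2 - x1).
S = (298.1 - 14.2) / (77.1 - 42.7)
S = 283.9 / 34.4
S = 8.2529 mV/unit

8.2529 mV/unit


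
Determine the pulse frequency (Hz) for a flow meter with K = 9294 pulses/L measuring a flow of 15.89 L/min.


Frequency = K * Q / 60 (converting L/min to L/s).
f = 9294 * 15.89 / 60
f = 147681.66 / 60
f = 2461.36 Hz

2461.36 Hz


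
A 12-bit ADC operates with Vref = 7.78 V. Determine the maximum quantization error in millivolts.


The maximum quantization error is +/- LSB/2.
LSB = Vref / 2^n = 7.78 / 4096 = 0.00189941 V
Max error = LSB / 2 = 0.00189941 / 2 = 0.00094971 V
Max error = 0.9497 mV

0.9497 mV


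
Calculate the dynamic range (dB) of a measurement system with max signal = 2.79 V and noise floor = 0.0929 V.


Dynamic range = 20 * log10(Vmax / Vnoise).
DR = 20 * log10(2.79 / 0.0929)
DR = 20 * log10(30.03)
DR = 29.55 dB

29.55 dB


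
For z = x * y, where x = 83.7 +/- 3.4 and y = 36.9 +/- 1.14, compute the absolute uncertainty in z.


For a product z = x*y, the relative uncertainty is:
uz/z = sqrt((ux/x)^2 + (uy/y)^2)
Relative uncertainties: ux/x = 3.4/83.7 = 0.040621
uy/y = 1.14/36.9 = 0.030894
z = 83.7 * 36.9 = 3088.5
uz = 3088.5 * sqrt(0.040621^2 + 0.030894^2) = 157.622

157.622


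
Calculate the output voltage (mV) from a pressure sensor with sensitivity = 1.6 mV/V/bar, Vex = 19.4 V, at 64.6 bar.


Output = sensitivity * Vex * P.
Vout = 1.6 * 19.4 * 64.6
Vout = 31.04 * 64.6
Vout = 2005.18 mV

2005.18 mV


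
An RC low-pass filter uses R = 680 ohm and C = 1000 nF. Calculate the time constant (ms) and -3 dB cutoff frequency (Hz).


Time constant: tau = R * C.
tau = 680 * 1.00e-06 = 0.00068 s
tau = 0.68 ms
Cutoff frequency: fc = 1 / (2*pi*R*C).
fc = 1 / (2*pi*0.00068) = 234.05 Hz

tau = 0.68 ms, fc = 234.05 Hz


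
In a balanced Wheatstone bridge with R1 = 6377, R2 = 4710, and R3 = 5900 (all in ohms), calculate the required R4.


At balance: R1*R4 = R2*R3, so R4 = R2*R3/R1.
R4 = 4710 * 5900 / 6377
R4 = 27789000 / 6377
R4 = 4357.69 ohm

4357.69 ohm


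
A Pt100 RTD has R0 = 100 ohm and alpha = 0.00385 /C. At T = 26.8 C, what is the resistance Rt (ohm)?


The RTD equation: Rt = R0 * (1 + alpha * T).
Rt = 100 * (1 + 0.00385 * 26.8)
Rt = 100 * (1 + 0.10318)
Rt = 100 * 1.10318
Rt = 110.318 ohm

110.318 ohm


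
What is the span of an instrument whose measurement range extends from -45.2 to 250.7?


Span = upper range - lower range.
Span = 250.7 - (-45.2)
Span = 295.9

295.9


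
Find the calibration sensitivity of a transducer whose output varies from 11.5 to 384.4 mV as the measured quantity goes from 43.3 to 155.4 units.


Sensitivity = (y2 - y1) / (x2 - x1).
S = (384.4 - 11.5) / (155.4 - 43.3)
S = 372.9 / 112.1
S = 3.3265 mV/unit

3.3265 mV/unit


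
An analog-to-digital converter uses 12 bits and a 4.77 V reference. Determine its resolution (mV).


The resolution (LSB) of an ADC is Vref / 2^n.
LSB = 4.77 / 2^12
LSB = 4.77 / 4096
LSB = 0.00116455 V = 1.16455078 mV

1.16455078 mV


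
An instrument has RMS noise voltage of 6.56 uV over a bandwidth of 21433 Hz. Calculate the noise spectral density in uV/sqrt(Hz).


Noise spectral density = Vrms / sqrt(BW).
NSD = 6.56 / sqrt(21433)
NSD = 6.56 / 146.4001
NSD = 0.0448 uV/sqrt(Hz)

0.0448 uV/sqrt(Hz)


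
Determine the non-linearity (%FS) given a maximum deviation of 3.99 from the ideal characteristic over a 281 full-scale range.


Linearity error = (max deviation / full scale) * 100%.
Linearity = (3.99 / 281) * 100
Linearity = 1.42 %FS

1.42 %FS


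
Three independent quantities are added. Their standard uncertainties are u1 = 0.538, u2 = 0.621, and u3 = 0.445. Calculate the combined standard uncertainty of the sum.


For a sum of independent quantities, uc = sqrt(u1^2 + u2^2 + u3^2).
uc = sqrt(0.538^2 + 0.621^2 + 0.445^2)
uc = sqrt(0.289444 + 0.385641 + 0.198025)
uc = 0.9344

0.9344


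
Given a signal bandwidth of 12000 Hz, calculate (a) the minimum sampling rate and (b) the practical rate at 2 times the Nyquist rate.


By Nyquist theorem, fs_min = 2 * fmax.
fs_min = 2 * 12000 = 24000 Hz
Practical rate = 2 * fs_min = 2 * 24000 = 48000 Hz

fs_min = 24000 Hz, fs_practical = 48000 Hz


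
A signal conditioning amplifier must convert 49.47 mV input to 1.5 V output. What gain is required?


Gain = Vout / Vin (converting to same units).
G = 1.5 V / 49.47 mV
G = 1500.0 mV / 49.47 mV
G = 30.32

30.32


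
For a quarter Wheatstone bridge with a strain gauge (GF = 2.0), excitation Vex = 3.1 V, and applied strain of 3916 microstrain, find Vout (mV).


Quarter bridge output: Vout = (GF * epsilon * Vex) / 4.
Vout = (2.0 * 3916e-6 * 3.1) / 4
Vout = 0.0242792 / 4 V
Vout = 0.0060698 V = 6.0698 mV

6.0698 mV


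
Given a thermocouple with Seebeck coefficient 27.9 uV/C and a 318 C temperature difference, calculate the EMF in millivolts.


The thermocouple output V = sensitivity * dT.
V = 27.9 uV/C * 318 C
V = 8872.2 uV
V = 8.872 mV

8.872 mV


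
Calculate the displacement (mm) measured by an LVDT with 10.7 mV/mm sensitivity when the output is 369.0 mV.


Displacement = Vout / sensitivity.
d = 369.0 / 10.7
d = 34.486 mm

34.486 mm


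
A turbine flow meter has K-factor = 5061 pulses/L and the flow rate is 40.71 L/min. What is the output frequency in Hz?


Frequency = K * Q / 60 (converting L/min to L/s).
f = 5061 * 40.71 / 60
f = 206033.31 / 60
f = 3433.89 Hz

3433.89 Hz


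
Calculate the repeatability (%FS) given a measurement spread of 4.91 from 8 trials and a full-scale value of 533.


Repeatability = (spread / full scale) * 100%.
R = (4.91 / 533) * 100
R = 0.921 %FS

0.921 %FS


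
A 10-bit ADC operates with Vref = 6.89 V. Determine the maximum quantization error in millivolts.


The maximum quantization error is +/- LSB/2.
LSB = Vref / 2^n = 6.89 / 1024 = 0.00672852 V
Max error = LSB / 2 = 0.00672852 / 2 = 0.00336426 V
Max error = 3.3643 mV

3.3643 mV


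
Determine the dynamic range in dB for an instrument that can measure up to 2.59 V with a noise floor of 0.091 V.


Dynamic range = 20 * log10(Vmax / Vnoise).
DR = 20 * log10(2.59 / 0.091)
DR = 20 * log10(28.46)
DR = 29.09 dB

29.09 dB


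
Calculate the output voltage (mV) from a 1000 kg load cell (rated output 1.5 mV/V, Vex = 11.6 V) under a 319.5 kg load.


Vout = rated_output * Vex * (load / capacity).
Vout = 1.5 * 11.6 * (319.5 / 1000)
Vout = 1.5 * 11.6 * 0.3195
Vout = 5.559 mV

5.559 mV


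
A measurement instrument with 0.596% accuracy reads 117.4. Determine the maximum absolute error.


Absolute error = (accuracy% / 100) * reading.
Error = (0.596 / 100) * 117.4
Error = 0.00596 * 117.4
Error = 0.6997

0.6997


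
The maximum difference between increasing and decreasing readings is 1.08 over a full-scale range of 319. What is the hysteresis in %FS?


Hysteresis = (max difference / full scale) * 100%.
H = (1.08 / 319) * 100
H = 0.339 %FS

0.339 %FS


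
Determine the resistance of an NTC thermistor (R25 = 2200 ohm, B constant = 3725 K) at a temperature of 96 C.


NTC thermistor equation: Rt = R25 * exp(B * (1/T - 1/T25)).
T in Kelvin: 369.15 K, T25 = 298.15 K
1/T - 1/T25 = 1/369.15 - 1/298.15 = -0.00064509
B * (1/T - 1/T25) = 3725 * -0.00064509 = -2.403
Rt = 2200 * exp(-2.403) = 199.0 ohm

199.0 ohm


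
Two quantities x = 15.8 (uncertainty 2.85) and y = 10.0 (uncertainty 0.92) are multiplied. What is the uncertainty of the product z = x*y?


For a product z = x*y, the relative uncertainty is:
uz/z = sqrt((ux/x)^2 + (uy/y)^2)
Relative uncertainties: ux/x = 2.85/15.8 = 0.18038
uy/y = 0.92/10.0 = 0.092
z = 15.8 * 10.0 = 158.0
uz = 158.0 * sqrt(0.18038^2 + 0.092^2) = 31.993

31.993


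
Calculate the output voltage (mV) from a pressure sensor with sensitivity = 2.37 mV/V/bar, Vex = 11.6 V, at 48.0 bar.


Output = sensitivity * Vex * P.
Vout = 2.37 * 11.6 * 48.0
Vout = 27.492 * 48.0
Vout = 1319.62 mV

1319.62 mV


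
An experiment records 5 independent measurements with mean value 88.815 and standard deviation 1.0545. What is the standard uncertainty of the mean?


The standard uncertainty for Type A evaluation is u = s / sqrt(n).
u = 1.0545 / sqrt(5)
u = 1.0545 / 2.2361
u = 0.4716

0.4716


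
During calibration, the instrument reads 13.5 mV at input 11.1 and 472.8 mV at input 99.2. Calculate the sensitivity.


Sensitivity = (y2 - y1) / (x2 - x1).
S = (472.8 - 13.5) / (99.2 - 11.1)
S = 459.3 / 88.1
S = 5.2134 mV/unit

5.2134 mV/unit


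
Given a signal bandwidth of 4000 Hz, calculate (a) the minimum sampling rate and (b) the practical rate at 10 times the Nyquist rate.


By Nyquist theorem, fs_min = 2 * fmax.
fs_min = 2 * 4000 = 8000 Hz
Practical rate = 10 * fs_min = 10 * 8000 = 80000 Hz

fs_min = 8000 Hz, fs_practical = 80000 Hz


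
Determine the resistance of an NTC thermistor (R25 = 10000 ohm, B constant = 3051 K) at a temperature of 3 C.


NTC thermistor equation: Rt = R25 * exp(B * (1/T - 1/T25)).
T in Kelvin: 276.15 K, T25 = 298.15 K
1/T - 1/T25 = 1/276.15 - 1/298.15 = 0.0002672
B * (1/T - 1/T25) = 3051 * 0.0002672 = 0.8152
Rt = 10000 * exp(0.8152) = 22597.2 ohm

22597.2 ohm


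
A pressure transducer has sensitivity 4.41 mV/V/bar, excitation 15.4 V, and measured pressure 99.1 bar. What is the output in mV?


Output = sensitivity * Vex * P.
Vout = 4.41 * 15.4 * 99.1
Vout = 67.914 * 99.1
Vout = 6730.28 mV

6730.28 mV


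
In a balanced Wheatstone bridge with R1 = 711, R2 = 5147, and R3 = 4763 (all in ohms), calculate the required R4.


At balance: R1*R4 = R2*R3, so R4 = R2*R3/R1.
R4 = 5147 * 4763 / 711
R4 = 24515161 / 711
R4 = 34479.83 ohm

34479.83 ohm


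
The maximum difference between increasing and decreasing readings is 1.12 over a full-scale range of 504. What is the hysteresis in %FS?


Hysteresis = (max difference / full scale) * 100%.
H = (1.12 / 504) * 100
H = 0.222 %FS

0.222 %FS


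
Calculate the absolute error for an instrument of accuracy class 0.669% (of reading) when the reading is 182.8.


Absolute error = (accuracy% / 100) * reading.
Error = (0.669 / 100) * 182.8
Error = 0.00669 * 182.8
Error = 1.2229

1.2229


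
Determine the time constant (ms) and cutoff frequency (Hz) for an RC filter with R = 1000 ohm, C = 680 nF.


Time constant: tau = R * C.
tau = 1000 * 6.80e-07 = 0.00068 s
tau = 0.68 ms
Cutoff frequency: fc = 1 / (2*pi*R*C).
fc = 1 / (2*pi*0.00068) = 234.05 Hz

tau = 0.68 ms, fc = 234.05 Hz


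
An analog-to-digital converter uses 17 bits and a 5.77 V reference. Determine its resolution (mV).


The resolution (LSB) of an ADC is Vref / 2^n.
LSB = 5.77 / 2^17
LSB = 5.77 / 131072
LSB = 4.402e-05 V = 0.04402161 mV

0.04402161 mV


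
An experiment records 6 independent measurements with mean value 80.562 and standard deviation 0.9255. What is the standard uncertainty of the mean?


The standard uncertainty for Type A evaluation is u = s / sqrt(n).
u = 0.9255 / sqrt(6)
u = 0.9255 / 2.4495
u = 0.3778

0.3778


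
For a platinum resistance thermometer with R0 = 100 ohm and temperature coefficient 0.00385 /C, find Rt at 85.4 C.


The RTD equation: Rt = R0 * (1 + alpha * T).
Rt = 100 * (1 + 0.00385 * 85.4)
Rt = 100 * (1 + 0.32879)
Rt = 100 * 1.32879
Rt = 132.879 ohm

132.879 ohm


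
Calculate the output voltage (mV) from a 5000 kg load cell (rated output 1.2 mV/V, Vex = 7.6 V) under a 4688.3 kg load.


Vout = rated_output * Vex * (load / capacity).
Vout = 1.2 * 7.6 * (4688.3 / 5000)
Vout = 1.2 * 7.6 * 0.93766
Vout = 8.551 mV

8.551 mV


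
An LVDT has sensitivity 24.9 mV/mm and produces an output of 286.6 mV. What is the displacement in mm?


Displacement = Vout / sensitivity.
d = 286.6 / 24.9
d = 11.51 mm

11.51 mm


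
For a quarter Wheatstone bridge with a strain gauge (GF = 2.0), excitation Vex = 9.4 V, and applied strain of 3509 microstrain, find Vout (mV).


Quarter bridge output: Vout = (GF * epsilon * Vex) / 4.
Vout = (2.0 * 3509e-6 * 9.4) / 4
Vout = 0.0659692 / 4 V
Vout = 0.0164923 V = 16.4923 mV

16.4923 mV


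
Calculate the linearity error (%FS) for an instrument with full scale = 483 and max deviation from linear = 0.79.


Linearity error = (max deviation / full scale) * 100%.
Linearity = (0.79 / 483) * 100
Linearity = 0.164 %FS

0.164 %FS


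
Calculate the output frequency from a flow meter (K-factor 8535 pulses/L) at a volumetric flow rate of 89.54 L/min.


Frequency = K * Q / 60 (converting L/min to L/s).
f = 8535 * 89.54 / 60
f = 764223.9 / 60
f = 12737.07 Hz

12737.07 Hz


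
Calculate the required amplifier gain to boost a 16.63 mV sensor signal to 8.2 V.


Gain = Vout / Vin (converting to same units).
G = 8.2 V / 16.63 mV
G = 8200.0 mV / 16.63 mV
G = 493.08

493.08


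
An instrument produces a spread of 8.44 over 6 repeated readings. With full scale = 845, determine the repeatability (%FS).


Repeatability = (spread / full scale) * 100%.
R = (8.44 / 845) * 100
R = 0.999 %FS

0.999 %FS


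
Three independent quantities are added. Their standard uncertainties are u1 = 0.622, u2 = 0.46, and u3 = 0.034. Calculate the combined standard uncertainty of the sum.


For a sum of independent quantities, uc = sqrt(u1^2 + u2^2 + u3^2).
uc = sqrt(0.622^2 + 0.46^2 + 0.034^2)
uc = sqrt(0.386884 + 0.2116 + 0.001156)
uc = 0.7744

0.7744


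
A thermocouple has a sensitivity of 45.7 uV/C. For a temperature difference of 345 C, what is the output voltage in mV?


The thermocouple output V = sensitivity * dT.
V = 45.7 uV/C * 345 C
V = 15766.5 uV
V = 15.767 mV

15.767 mV


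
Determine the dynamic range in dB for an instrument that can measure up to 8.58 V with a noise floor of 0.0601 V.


Dynamic range = 20 * log10(Vmax / Vnoise).
DR = 20 * log10(8.58 / 0.0601)
DR = 20 * log10(142.76)
DR = 43.09 dB

43.09 dB


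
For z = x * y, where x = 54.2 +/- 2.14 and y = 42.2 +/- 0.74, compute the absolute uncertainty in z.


For a product z = x*y, the relative uncertainty is:
uz/z = sqrt((ux/x)^2 + (uy/y)^2)
Relative uncertainties: ux/x = 2.14/54.2 = 0.039483
uy/y = 0.74/42.2 = 0.017536
z = 54.2 * 42.2 = 2287.2
uz = 2287.2 * sqrt(0.039483^2 + 0.017536^2) = 98.814

98.814


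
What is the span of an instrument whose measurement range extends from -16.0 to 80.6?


Span = upper range - lower range.
Span = 80.6 - (-16.0)
Span = 96.6

96.6


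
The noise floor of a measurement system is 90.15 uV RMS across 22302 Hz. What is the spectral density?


Noise spectral density = Vrms / sqrt(BW).
NSD = 90.15 / sqrt(22302)
NSD = 90.15 / 149.3385
NSD = 0.6037 uV/sqrt(Hz)

0.6037 uV/sqrt(Hz)


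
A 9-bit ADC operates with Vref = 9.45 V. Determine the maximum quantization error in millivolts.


The maximum quantization error is +/- LSB/2.
LSB = Vref / 2^n = 9.45 / 512 = 0.01845703 V
Max error = LSB / 2 = 0.01845703 / 2 = 0.00922852 V
Max error = 9.2285 mV

9.2285 mV


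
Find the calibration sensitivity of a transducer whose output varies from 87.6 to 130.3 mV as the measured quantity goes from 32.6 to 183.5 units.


Sensitivity = (y2 - y1) / (x2 - x1).
S = (130.3 - 87.6) / (183.5 - 32.6)
S = 42.7 / 150.9
S = 0.283 mV/unit

0.283 mV/unit


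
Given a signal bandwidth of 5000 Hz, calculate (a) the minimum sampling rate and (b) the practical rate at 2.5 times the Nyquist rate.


By Nyquist theorem, fs_min = 2 * fmax.
fs_min = 2 * 5000 = 10000 Hz
Practical rate = 2.5 * fs_min = 2.5 * 10000 = 25000 Hz

fs_min = 10000 Hz, fs_practical = 25000 Hz


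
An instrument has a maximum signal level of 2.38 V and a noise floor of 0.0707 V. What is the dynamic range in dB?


Dynamic range = 20 * log10(Vmax / Vnoise).
DR = 20 * log10(2.38 / 0.0707)
DR = 20 * log10(33.66)
DR = 30.54 dB

30.54 dB


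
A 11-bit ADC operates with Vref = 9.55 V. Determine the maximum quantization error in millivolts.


The maximum quantization error is +/- LSB/2.
LSB = Vref / 2^n = 9.55 / 2048 = 0.00466309 V
Max error = LSB / 2 = 0.00466309 / 2 = 0.00233154 V
Max error = 2.3315 mV

2.3315 mV


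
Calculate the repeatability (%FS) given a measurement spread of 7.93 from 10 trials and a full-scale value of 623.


Repeatability = (spread / full scale) * 100%.
R = (7.93 / 623) * 100
R = 1.273 %FS

1.273 %FS


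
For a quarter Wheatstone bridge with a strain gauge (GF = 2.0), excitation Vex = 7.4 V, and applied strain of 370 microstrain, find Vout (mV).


Quarter bridge output: Vout = (GF * epsilon * Vex) / 4.
Vout = (2.0 * 370e-6 * 7.4) / 4
Vout = 0.005476 / 4 V
Vout = 0.001369 V = 1.369 mV

1.369 mV


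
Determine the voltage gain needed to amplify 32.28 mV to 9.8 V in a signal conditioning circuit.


Gain = Vout / Vin (converting to same units).
G = 9.8 V / 32.28 mV
G = 9800.0 mV / 32.28 mV
G = 303.59

303.59


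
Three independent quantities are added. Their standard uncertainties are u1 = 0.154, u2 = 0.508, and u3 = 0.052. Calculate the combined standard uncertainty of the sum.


For a sum of independent quantities, uc = sqrt(u1^2 + u2^2 + u3^2).
uc = sqrt(0.154^2 + 0.508^2 + 0.052^2)
uc = sqrt(0.023716 + 0.258064 + 0.002704)
uc = 0.5334

0.5334


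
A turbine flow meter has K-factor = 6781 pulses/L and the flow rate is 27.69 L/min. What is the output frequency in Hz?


Frequency = K * Q / 60 (converting L/min to L/s).
f = 6781 * 27.69 / 60
f = 187765.89 / 60
f = 3129.43 Hz

3129.43 Hz


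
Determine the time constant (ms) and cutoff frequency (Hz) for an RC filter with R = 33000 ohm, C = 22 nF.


Time constant: tau = R * C.
tau = 33000 * 2.20e-08 = 0.000726 s
tau = 0.726 ms
Cutoff frequency: fc = 1 / (2*pi*R*C).
fc = 1 / (2*pi*0.000726) = 219.22 Hz

tau = 0.726 ms, fc = 219.22 Hz


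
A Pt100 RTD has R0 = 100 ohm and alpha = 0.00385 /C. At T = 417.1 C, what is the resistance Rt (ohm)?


The RTD equation: Rt = R0 * (1 + alpha * T).
Rt = 100 * (1 + 0.00385 * 417.1)
Rt = 100 * (1 + 1.605835)
Rt = 100 * 2.605835
Rt = 260.584 ohm

260.584 ohm


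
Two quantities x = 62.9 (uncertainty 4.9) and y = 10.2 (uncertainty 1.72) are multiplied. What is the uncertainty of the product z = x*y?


For a product z = x*y, the relative uncertainty is:
uz/z = sqrt((ux/x)^2 + (uy/y)^2)
Relative uncertainties: ux/x = 4.9/62.9 = 0.077901
uy/y = 1.72/10.2 = 0.168627
z = 62.9 * 10.2 = 641.6
uz = 641.6 * sqrt(0.077901^2 + 0.168627^2) = 119.175

119.175


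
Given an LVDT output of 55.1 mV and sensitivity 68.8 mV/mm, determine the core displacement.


Displacement = Vout / sensitivity.
d = 55.1 / 68.8
d = 0.801 mm

0.801 mm


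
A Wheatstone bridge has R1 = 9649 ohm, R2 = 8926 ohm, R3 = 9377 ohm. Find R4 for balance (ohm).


At balance: R1*R4 = R2*R3, so R4 = R2*R3/R1.
R4 = 8926 * 9377 / 9649
R4 = 83699102 / 9649
R4 = 8674.38 ohm

8674.38 ohm


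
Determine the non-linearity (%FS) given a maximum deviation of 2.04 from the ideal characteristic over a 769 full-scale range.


Linearity error = (max deviation / full scale) * 100%.
Linearity = (2.04 / 769) * 100
Linearity = 0.265 %FS

0.265 %FS


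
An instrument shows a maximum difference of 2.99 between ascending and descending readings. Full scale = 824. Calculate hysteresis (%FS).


Hysteresis = (max difference / full scale) * 100%.
H = (2.99 / 824) * 100
H = 0.363 %FS

0.363 %FS


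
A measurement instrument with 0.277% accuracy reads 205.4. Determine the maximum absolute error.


Absolute error = (accuracy% / 100) * reading.
Error = (0.277 / 100) * 205.4
Error = 0.00277 * 205.4
Error = 0.569

0.569


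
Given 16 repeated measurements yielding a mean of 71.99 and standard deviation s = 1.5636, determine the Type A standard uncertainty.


The standard uncertainty for Type A evaluation is u = s / sqrt(n).
u = 1.5636 / sqrt(16)
u = 1.5636 / 4.0
u = 0.3909

0.3909


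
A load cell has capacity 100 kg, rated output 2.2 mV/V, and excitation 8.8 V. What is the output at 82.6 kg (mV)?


Vout = rated_output * Vex * (load / capacity).
Vout = 2.2 * 8.8 * (82.6 / 100)
Vout = 2.2 * 8.8 * 0.826
Vout = 15.991 mV

15.991 mV


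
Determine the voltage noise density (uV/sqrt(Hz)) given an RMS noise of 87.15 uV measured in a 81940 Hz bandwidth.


Noise spectral density = Vrms / sqrt(BW).
NSD = 87.15 / sqrt(81940)
NSD = 87.15 / 286.2516
NSD = 0.3045 uV/sqrt(Hz)

0.3045 uV/sqrt(Hz)


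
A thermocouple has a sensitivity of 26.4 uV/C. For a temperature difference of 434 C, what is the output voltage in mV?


The thermocouple output V = sensitivity * dT.
V = 26.4 uV/C * 434 C
V = 11457.6 uV
V = 11.458 mV

11.458 mV


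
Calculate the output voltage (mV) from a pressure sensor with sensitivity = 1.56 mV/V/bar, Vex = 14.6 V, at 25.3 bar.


Output = sensitivity * Vex * P.
Vout = 1.56 * 14.6 * 25.3
Vout = 22.776 * 25.3
Vout = 576.23 mV

576.23 mV


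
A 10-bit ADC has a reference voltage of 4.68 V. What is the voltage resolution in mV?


The resolution (LSB) of an ADC is Vref / 2^n.
LSB = 4.68 / 2^10
LSB = 4.68 / 1024
LSB = 0.00457031 V = 4.5703125 mV

4.5703125 mV


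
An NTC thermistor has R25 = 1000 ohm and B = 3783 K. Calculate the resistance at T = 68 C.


NTC thermistor equation: Rt = R25 * exp(B * (1/T - 1/T25)).
T in Kelvin: 341.15 K, T25 = 298.15 K
1/T - 1/T25 = 1/341.15 - 1/298.15 = -0.00042275
B * (1/T - 1/T25) = 3783 * -0.00042275 = -1.5993
Rt = 1000 * exp(-1.5993) = 202.0 ohm

202.0 ohm


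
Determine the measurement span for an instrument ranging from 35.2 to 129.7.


Span = upper range - lower range.
Span = 129.7 - (35.2)
Span = 94.5

94.5


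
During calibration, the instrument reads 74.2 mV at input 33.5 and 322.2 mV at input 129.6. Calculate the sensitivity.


Sensitivity = (y2 - y1) / (x2 - x1).
S = (322.2 - 74.2) / (129.6 - 33.5)
S = 248.0 / 96.1
S = 2.5806 mV/unit

2.5806 mV/unit


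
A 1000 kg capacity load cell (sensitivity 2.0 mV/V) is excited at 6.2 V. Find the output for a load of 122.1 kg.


Vout = rated_output * Vex * (load / capacity).
Vout = 2.0 * 6.2 * (122.1 / 1000)
Vout = 2.0 * 6.2 * 0.1221
Vout = 1.514 mV

1.514 mV


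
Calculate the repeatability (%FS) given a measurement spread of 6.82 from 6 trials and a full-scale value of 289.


Repeatability = (spread / full scale) * 100%.
R = (6.82 / 289) * 100
R = 2.36 %FS

2.36 %FS


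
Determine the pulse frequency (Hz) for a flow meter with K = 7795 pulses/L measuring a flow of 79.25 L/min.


Frequency = K * Q / 60 (converting L/min to L/s).
f = 7795 * 79.25 / 60
f = 617753.75 / 60
f = 10295.9 Hz

10295.9 Hz


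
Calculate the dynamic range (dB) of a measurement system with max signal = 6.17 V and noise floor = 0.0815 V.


Dynamic range = 20 * log10(Vmax / Vnoise).
DR = 20 * log10(6.17 / 0.0815)
DR = 20 * log10(75.71)
DR = 37.58 dB

37.58 dB


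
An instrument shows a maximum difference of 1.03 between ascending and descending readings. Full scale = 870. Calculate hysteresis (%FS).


Hysteresis = (max difference / full scale) * 100%.
H = (1.03 / 870) * 100
H = 0.118 %FS

0.118 %FS


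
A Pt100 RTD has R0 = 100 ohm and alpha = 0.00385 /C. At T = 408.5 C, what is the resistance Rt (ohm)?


The RTD equation: Rt = R0 * (1 + alpha * T).
Rt = 100 * (1 + 0.00385 * 408.5)
Rt = 100 * (1 + 1.572725)
Rt = 100 * 2.572725
Rt = 257.273 ohm

257.273 ohm


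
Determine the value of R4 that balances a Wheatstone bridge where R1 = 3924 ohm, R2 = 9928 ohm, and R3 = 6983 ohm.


At balance: R1*R4 = R2*R3, so R4 = R2*R3/R1.
R4 = 9928 * 6983 / 3924
R4 = 69327224 / 3924
R4 = 17667.49 ohm

17667.49 ohm


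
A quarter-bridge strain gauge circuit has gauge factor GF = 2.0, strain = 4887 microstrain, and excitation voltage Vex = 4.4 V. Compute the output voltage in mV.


Quarter bridge output: Vout = (GF * epsilon * Vex) / 4.
Vout = (2.0 * 4887e-6 * 4.4) / 4
Vout = 0.0430056 / 4 V
Vout = 0.0107514 V = 10.7514 mV

10.7514 mV


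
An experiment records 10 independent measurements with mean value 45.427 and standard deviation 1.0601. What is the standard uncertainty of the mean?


The standard uncertainty for Type A evaluation is u = s / sqrt(n).
u = 1.0601 / sqrt(10)
u = 1.0601 / 3.1623
u = 0.3352

0.3352


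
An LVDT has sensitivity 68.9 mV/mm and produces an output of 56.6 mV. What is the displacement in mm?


Displacement = Vout / sensitivity.
d = 56.6 / 68.9
d = 0.821 mm

0.821 mm


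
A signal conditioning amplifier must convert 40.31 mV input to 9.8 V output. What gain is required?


Gain = Vout / Vin (converting to same units).
G = 9.8 V / 40.31 mV
G = 9800.0 mV / 40.31 mV
G = 243.12

243.12


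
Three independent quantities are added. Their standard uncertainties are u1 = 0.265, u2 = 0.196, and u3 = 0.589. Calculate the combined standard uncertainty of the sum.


For a sum of independent quantities, uc = sqrt(u1^2 + u2^2 + u3^2).
uc = sqrt(0.265^2 + 0.196^2 + 0.589^2)
uc = sqrt(0.070225 + 0.038416 + 0.346921)
uc = 0.675

0.675


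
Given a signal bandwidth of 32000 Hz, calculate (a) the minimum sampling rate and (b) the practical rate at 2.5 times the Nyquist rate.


By Nyquist theorem, fs_min = 2 * fmax.
fs_min = 2 * 32000 = 64000 Hz
Practical rate = 2.5 * fs_min = 2.5 * 64000 = 160000 Hz

fs_min = 64000 Hz, fs_practical = 160000 Hz


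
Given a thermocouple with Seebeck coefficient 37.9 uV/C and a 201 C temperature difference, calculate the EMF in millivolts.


The thermocouple output V = sensitivity * dT.
V = 37.9 uV/C * 201 C
V = 7617.9 uV
V = 7.618 mV

7.618 mV


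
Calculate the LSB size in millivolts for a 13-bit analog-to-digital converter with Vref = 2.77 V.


The resolution (LSB) of an ADC is Vref / 2^n.
LSB = 2.77 / 2^13
LSB = 2.77 / 8192
LSB = 0.00033813 V = 0.33813477 mV

0.33813477 mV


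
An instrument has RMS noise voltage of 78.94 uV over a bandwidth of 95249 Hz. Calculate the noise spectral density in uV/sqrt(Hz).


Noise spectral density = Vrms / sqrt(BW).
NSD = 78.94 / sqrt(95249)
NSD = 78.94 / 308.6244
NSD = 0.2558 uV/sqrt(Hz)

0.2558 uV/sqrt(Hz)


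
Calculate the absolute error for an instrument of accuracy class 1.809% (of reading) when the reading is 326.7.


Absolute error = (accuracy% / 100) * reading.
Error = (1.809 / 100) * 326.7
Error = 0.01809 * 326.7
Error = 5.91

5.91


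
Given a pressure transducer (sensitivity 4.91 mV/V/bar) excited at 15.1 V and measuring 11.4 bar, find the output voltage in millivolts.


Output = sensitivity * Vex * P.
Vout = 4.91 * 15.1 * 11.4
Vout = 74.141 * 11.4
Vout = 845.21 mV

845.21 mV


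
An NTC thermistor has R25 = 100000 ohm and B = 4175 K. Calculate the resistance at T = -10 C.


NTC thermistor equation: Rt = R25 * exp(B * (1/T - 1/T25)).
T in Kelvin: 263.15 K, T25 = 298.15 K
1/T - 1/T25 = 1/263.15 - 1/298.15 = 0.0004461
B * (1/T - 1/T25) = 4175 * 0.0004461 = 1.8625
Rt = 100000 * exp(1.8625) = 643954.2 ohm

643954.2 ohm


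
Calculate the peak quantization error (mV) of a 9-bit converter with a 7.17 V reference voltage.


The maximum quantization error is +/- LSB/2.
LSB = Vref / 2^n = 7.17 / 512 = 0.01400391 V
Max error = LSB / 2 = 0.01400391 / 2 = 0.00700195 V
Max error = 7.002 mV

7.002 mV


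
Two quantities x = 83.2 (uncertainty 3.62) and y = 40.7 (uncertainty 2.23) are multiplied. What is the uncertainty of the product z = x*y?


For a product z = x*y, the relative uncertainty is:
uz/z = sqrt((ux/x)^2 + (uy/y)^2)
Relative uncertainties: ux/x = 3.62/83.2 = 0.04351
uy/y = 2.23/40.7 = 0.054791
z = 83.2 * 40.7 = 3386.2
uz = 3386.2 * sqrt(0.04351^2 + 0.054791^2) = 236.92

236.92


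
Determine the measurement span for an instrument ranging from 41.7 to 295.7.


Span = upper range - lower range.
Span = 295.7 - (41.7)
Span = 254.0

254.0


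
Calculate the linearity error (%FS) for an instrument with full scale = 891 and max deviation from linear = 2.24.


Linearity error = (max deviation / full scale) * 100%.
Linearity = (2.24 / 891) * 100
Linearity = 0.251 %FS

0.251 %FS


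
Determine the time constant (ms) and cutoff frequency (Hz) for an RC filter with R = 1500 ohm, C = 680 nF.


Time constant: tau = R * C.
tau = 1500 * 6.80e-07 = 0.00102 s
tau = 1.02 ms
Cutoff frequency: fc = 1 / (2*pi*R*C).
fc = 1 / (2*pi*0.00102) = 156.03 Hz

tau = 1.02 ms, fc = 156.03 Hz


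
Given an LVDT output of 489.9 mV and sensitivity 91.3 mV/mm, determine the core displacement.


Displacement = Vout / sensitivity.
d = 489.9 / 91.3
d = 5.366 mm

5.366 mm


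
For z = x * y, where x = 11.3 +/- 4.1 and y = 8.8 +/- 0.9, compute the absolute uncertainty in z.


For a product z = x*y, the relative uncertainty is:
uz/z = sqrt((ux/x)^2 + (uy/y)^2)
Relative uncertainties: ux/x = 4.1/11.3 = 0.362832
uy/y = 0.9/8.8 = 0.102273
z = 11.3 * 8.8 = 99.4
uz = 99.4 * sqrt(0.362832^2 + 0.102273^2) = 37.486

37.486
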